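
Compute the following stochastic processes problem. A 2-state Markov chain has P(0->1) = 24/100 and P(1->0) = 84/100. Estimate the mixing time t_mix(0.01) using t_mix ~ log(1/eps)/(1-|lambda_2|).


lambda_2 = |1 - p01 - p10| = |1 - 0.2400 - 0.8400| = 0.0800
t_mix ~ log(1/eps)/(1 - |lambda_2|)
= log(100)/(1 - 0.0800) = 4.6052/0.9200
= 5.0056

5.0056


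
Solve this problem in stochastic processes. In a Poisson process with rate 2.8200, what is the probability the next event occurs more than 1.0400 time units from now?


P(X > t) = exp(-lambda * t)
= exp(-2.8200 * 1.0400)
= exp(-2.9328) = 0.0532

0.0532


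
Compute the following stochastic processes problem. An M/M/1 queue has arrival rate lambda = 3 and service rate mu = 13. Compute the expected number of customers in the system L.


rho = 3/13 = 0.2308
L = rho/(1-rho)
= 0.2308/0.7692
= 0.3000

0.3000


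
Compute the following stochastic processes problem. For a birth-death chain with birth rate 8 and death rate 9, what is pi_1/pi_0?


For birth-death process, pi_n/pi_0 = (lambda/mu)^n
= (8/9)^1
= 0.8889

0.8889


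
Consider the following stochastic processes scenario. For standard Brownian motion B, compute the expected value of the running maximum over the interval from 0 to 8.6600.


E(max B(s)) = sqrt(2t/pi)
= sqrt(2*8.6600/pi)
= sqrt(5.5131)
= 2.3480

2.3480


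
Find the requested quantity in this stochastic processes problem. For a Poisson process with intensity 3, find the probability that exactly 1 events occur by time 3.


P(N(t)=k) = (lambda*t)^k * exp(-lambda*t) / k!
lambda*t = 9
= 9^1 * exp(-9) / 1!
= 9 * 1.2341e-04 / 1
= 0.0011

0.0011


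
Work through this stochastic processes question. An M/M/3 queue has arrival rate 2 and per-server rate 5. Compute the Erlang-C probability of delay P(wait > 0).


a = lambda/mu = 0.4000
rho = a/c = 0.1333
Erlang-C formula applied:
C(c,a) = 0.0082

0.0082


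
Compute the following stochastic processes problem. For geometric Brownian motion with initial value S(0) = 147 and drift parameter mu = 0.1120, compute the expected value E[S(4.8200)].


E[S(t)] = S(0) * exp(mu * t)
= 147 * exp(0.1120 * 4.8200)
= 147 * 1.7157
= 252.2127

252.2127


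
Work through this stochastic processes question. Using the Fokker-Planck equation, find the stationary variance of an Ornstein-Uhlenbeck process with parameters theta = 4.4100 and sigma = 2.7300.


Stationary variance = sigma^2 / (2*theta)
= 2.7300^2 / (2*4.4100)
= 7.4529 / 8.8200
= 0.8450

0.8450


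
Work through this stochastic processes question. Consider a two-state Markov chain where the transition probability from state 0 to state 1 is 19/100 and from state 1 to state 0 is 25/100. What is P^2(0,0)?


Computing P^2 by matrix multiplication.
P = [[0.8100, 0.1900], [0.2500, 0.7500]]
After raising P to the power 2:
P^2(0,0) = 0.7036

0.7036


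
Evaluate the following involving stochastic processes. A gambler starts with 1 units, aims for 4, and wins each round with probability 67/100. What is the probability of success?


Gambler's ruin formula:
r = q/p = 0.3300/0.6700 = 0.4925
P(win) = (1 - r^i)/(1 - r^N)
= (1 - 0.4925^1)/(1 - 0.4925^4)
= 0.5392

0.5392


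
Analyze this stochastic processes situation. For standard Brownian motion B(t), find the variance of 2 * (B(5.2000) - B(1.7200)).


Var(alpha*(B(t)-B(s))) = alpha^2 * (t-s)
= 2^2 * (5.2000 - 1.7200)
= 4 * 3.4800
= 13.9200

13.9200


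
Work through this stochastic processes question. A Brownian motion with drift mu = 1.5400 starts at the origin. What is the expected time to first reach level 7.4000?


Expected first passage time = a/mu
= 7.4000/1.5400
= 4.8052

4.8052


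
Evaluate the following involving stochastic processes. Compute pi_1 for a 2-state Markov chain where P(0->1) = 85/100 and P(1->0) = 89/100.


Stationary distribution: pi_0 = p10/(p01+p10), pi_1 = p01/(p01+p10)
p01 = 0.8500, p10 = 0.8900
pi_1 = 0.4885

0.4885


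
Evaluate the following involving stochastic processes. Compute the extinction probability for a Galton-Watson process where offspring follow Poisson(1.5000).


Since mu = 1.5000 > 1, extinction prob q < 1.
Solve s = exp(mu*(s-1)) iteratively.
q = 0.4172

0.4172


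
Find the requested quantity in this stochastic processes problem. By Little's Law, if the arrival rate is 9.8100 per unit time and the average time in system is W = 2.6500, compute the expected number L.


Little's Law: L = lambda * W
= 9.8100 * 2.6500
= 25.9965

25.9965


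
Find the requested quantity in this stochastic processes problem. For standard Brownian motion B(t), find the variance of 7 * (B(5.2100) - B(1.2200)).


Var(alpha*(B(t)-B(s))) = alpha^2 * (t-s)
= 7^2 * (5.2100 - 1.2200)
= 49 * 3.9900
= 195.5100

195.5100


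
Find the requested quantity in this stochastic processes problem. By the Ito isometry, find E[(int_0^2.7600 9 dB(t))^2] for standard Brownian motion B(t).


By Ito isometry: E[(int f dB)^2] = int f^2 dt
= 9^2 * 2.7600
= 81 * 2.7600 = 223.5600

223.5600


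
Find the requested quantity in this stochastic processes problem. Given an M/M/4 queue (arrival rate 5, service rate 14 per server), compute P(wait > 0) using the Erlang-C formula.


a = lambda/mu = 0.3571
rho = a/c = 0.0893
Erlang-C formula applied:
C(c,a) = 5.2079e-04

5.2079e-04


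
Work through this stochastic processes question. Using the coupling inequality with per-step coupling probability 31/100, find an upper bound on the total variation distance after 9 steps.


TV distance bound <= (1-delta)^n
= (1 - 0.3100)^9
= 0.6900^9
= 0.0355

0.0355


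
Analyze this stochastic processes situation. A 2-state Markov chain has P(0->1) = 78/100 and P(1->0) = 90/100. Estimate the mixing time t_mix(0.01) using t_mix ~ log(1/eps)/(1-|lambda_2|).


lambda_2 = |1 - p01 - p10| = |1 - 0.7800 - 0.9000| = 0.6800
t_mix ~ log(1/eps)/(1 - |lambda_2|)
= log(100)/(1 - 0.6800) = 4.6052/0.3200
= 14.3912

14.3912


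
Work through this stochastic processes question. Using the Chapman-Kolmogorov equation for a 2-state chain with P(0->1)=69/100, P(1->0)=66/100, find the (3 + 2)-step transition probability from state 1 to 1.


P^5 = P^3 * P^2
Computing via matrix multiplication of the transition matrix.
Entry (1,1) of P^5 = 0.5085

0.5085


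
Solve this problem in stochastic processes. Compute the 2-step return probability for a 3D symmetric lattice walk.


P(return in 2 steps) = P(reverse first step) = 1/(2d)
= 1/6
= 0.1667

0.1667


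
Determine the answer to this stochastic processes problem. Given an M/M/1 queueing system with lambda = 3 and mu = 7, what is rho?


rho = lambda/mu
= 3/7
= 0.4286

0.4286


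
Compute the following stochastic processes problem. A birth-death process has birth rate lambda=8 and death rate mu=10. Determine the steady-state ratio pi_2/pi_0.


For birth-death process, pi_n/pi_0 = (lambda/mu)^n
= (8/10)^2
= 0.6400

0.6400


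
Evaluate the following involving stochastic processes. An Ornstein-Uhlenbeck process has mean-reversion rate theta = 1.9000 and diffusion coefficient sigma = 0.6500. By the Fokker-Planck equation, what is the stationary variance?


Stationary variance = sigma^2 / (2*theta)
= 0.6500^2 / (2*1.9000)
= 0.4225 / 3.8000
= 0.1112

0.1112


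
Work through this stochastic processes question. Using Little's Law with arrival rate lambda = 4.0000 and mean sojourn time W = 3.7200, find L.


Little's Law: L = lambda * W
= 4.0000 * 3.7200
= 14.8800

14.8800


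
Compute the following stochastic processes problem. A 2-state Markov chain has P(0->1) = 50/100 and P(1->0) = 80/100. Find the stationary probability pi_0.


Stationary distribution: pi_0 = p10/(p01+p10), pi_1 = p01/(p01+p10)
p01 = 0.5000, p10 = 0.8000
pi_0 = 0.6154

0.6154


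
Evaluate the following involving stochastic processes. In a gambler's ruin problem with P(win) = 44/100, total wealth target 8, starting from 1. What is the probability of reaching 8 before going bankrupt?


Gambler's ruin formula:
r = q/p = 0.5600/0.4400 = 1.2727
P(win) = (1 - r^i)/(1 - r^N)
= (1 - 1.2727^1)/(1 - 1.2727^8)
= 0.0463

0.0463


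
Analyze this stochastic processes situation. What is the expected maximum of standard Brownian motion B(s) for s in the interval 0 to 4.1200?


E(max B(s)) = sqrt(2t/pi)
= sqrt(2*4.1200/pi)
= sqrt(2.6229)
= 1.6195

1.6195


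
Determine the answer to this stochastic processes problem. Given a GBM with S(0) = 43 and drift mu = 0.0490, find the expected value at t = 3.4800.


E[S(t)] = S(0) * exp(mu * t)
= 43 * exp(0.0490 * 3.4800)
= 43 * 1.1859
= 50.9946

50.9946


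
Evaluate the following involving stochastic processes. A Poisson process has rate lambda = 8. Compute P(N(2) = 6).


P(N(t)=k) = (lambda*t)^k * exp(-lambda*t) / k!
lambda*t = 16
= 16^6 * exp(-16) / 6!
= 16777216 * 1.1254e-07 / 720
= 0.0026

0.0026


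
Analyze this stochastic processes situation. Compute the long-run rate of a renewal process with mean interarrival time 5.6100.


Long-run renewal rate = 1/E(X)
= 1/5.6100
= 0.1783

0.1783


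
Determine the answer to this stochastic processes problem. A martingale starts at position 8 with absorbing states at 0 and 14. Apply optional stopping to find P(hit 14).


By optional stopping theorem: E(M at tau) = M(0) = 8
P(hit 14)*14 + P(hit 0)*0 = 8
P(hit 14) = (8 - 0)/(14 - 0) = 4/7 = 0.5714

0.5714


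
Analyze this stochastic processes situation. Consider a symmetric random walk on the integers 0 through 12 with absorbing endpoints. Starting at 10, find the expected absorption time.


For symmetric RW on 0,...,N with absorbing barriers, E(i) = i*(N-i)
E(10) = 10 * 2 = 20

20


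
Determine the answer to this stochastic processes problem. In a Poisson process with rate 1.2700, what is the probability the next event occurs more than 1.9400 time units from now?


P(X > t) = exp(-lambda * t)
= exp(-1.2700 * 1.9400)
= exp(-2.4638) = 0.0851

0.0851


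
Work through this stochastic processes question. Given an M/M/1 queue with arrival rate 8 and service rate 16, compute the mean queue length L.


rho = 8/16 = 0.5000
L = rho/(1-rho)
= 0.5000/0.5000
= 1.0000

1.0000


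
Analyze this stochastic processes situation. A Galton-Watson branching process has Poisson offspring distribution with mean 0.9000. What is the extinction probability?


Since mu = 0.9000 <= 1, extinction probability = 1.

1.0000


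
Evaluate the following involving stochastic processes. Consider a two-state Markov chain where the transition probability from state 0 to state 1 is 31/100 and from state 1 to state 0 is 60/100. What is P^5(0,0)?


Computing P^5 by matrix multiplication.
P = [[0.6900, 0.3100], [0.6000, 0.4000]]
After raising P to the power 5:
P^5(0,0) = 0.6593

0.6593


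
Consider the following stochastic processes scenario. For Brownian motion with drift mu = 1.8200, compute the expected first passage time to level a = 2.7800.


Expected first passage time = a/mu
= 2.7800/1.8200
= 1.5275

1.5275


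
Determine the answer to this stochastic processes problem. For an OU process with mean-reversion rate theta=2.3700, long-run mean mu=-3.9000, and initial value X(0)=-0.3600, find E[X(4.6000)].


E[X(t)] = mu + (X(0) - mu)*exp(-theta*t)
= -3.9000 + (-0.3600 - -3.9000)*exp(-2.3700*4.6000)
= -3.9000 + 3.5400 * 1.8421e-05
= -3.8999

-3.8999


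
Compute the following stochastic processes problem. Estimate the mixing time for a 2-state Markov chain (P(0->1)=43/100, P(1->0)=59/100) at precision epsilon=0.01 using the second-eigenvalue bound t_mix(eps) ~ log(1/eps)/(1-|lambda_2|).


lambda_2 = |1 - p01 - p10| = |1 - 0.4300 - 0.5900| = 0.0200
t_mix ~ log(1/eps)/(1 - |lambda_2|)
= log(100)/(1 - 0.0200) = 4.6052/0.9800
= 4.6992

4.6992


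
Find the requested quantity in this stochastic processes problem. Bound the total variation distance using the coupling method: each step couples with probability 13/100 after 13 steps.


TV distance bound <= (1-delta)^n
= (1 - 0.1300)^13
= 0.8700^13
= 0.1636

0.1636


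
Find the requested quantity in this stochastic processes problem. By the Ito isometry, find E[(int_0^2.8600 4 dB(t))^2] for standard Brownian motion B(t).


By Ito isometry: E[(int f dB)^2] = int f^2 dt
= 4^2 * 2.8600
= 16 * 2.8600 = 45.7600

45.7600


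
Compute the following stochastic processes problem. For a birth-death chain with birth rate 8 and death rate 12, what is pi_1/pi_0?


For birth-death process, pi_n/pi_0 = (lambda/mu)^n
= (8/12)^1
= 0.6667

0.6667


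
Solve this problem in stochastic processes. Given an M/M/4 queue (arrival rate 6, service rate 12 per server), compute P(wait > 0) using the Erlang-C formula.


a = lambda/mu = 0.5000
rho = a/c = 0.1250
Erlang-C formula applied:
C(c,a) = 0.0018

0.0018


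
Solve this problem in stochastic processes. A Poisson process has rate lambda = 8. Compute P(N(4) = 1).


P(N(t)=k) = (lambda*t)^k * exp(-lambda*t) / k!
lambda*t = 32
= 32^1 * exp(-32) / 1!
= 32 * 1.2664e-14 / 1
= 4.0525e-13

4.0525e-13


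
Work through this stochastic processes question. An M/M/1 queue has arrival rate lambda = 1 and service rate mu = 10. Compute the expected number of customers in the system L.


rho = 1/10 = 0.1000
L = rho/(1-rho)
= 0.1000/0.9000
= 0.1111

0.1111


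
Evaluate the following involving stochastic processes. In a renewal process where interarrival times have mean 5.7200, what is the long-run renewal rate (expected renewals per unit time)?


Long-run renewal rate = 1/E(X)
= 1/5.7200
= 0.1748

0.1748


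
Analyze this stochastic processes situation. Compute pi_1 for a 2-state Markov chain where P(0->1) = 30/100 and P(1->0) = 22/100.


Stationary distribution: pi_0 = p10/(p01+p10), pi_1 = p01/(p01+p10)
p01 = 0.3000, p10 = 0.2200
pi_1 = 0.5769

0.5769


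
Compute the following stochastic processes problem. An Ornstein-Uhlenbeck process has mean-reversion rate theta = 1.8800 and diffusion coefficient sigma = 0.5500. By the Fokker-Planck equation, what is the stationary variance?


Stationary variance = sigma^2 / (2*theta)
= 0.5500^2 / (2*1.8800)
= 0.3025 / 3.7600
= 0.0805

0.0805


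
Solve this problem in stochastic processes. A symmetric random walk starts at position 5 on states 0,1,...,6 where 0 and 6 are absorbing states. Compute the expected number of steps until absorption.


For symmetric RW on 0,...,N with absorbing barriers, E(i) = i*(N-i)
E(5) = 5 * 1 = 5

5


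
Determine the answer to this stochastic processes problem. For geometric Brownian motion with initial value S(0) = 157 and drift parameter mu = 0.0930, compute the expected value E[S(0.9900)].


E[S(t)] = S(0) * exp(mu * t)
= 157 * exp(0.0930 * 0.9900)
= 157 * 1.0964
= 172.1413

172.1413


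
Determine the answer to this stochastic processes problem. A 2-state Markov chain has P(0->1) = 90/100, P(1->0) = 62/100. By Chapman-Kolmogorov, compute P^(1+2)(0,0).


P^3 = P^1 * P^2
Computing via matrix multiplication of the transition matrix.
Entry (0,0) of P^3 = 0.3246

0.3246


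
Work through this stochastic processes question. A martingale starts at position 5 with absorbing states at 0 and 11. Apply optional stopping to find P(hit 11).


By optional stopping theorem: E(M at tau) = M(0) = 5
P(hit 11)*11 + P(hit 0)*0 = 5
P(hit 11) = (5 - 0)/(11 - 0) = 5/11 = 0.4545

0.4545


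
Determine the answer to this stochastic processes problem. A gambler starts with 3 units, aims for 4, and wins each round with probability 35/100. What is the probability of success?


Gambler's ruin formula:
r = q/p = 0.6500/0.3500 = 1.8571
P(win) = (1 - r^i)/(1 - r^N)
= (1 - 1.8571^3)/(1 - 1.8571^4)
= 0.4961

0.4961


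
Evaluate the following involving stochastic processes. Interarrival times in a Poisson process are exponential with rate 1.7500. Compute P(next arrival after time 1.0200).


P(X > t) = exp(-lambda * t)
= exp(-1.7500 * 1.0200)
= exp(-1.7850) = 0.1678

0.1678


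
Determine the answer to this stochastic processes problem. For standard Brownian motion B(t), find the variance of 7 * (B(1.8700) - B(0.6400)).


Var(alpha*(B(t)-B(s))) = alpha^2 * (t-s)
= 7^2 * (1.8700 - 0.6400)
= 49 * 1.2300
= 60.2700

60.2700


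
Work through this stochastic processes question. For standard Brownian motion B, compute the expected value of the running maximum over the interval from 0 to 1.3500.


E(max B(s)) = sqrt(2t/pi)
= sqrt(2*1.3500/pi)
= sqrt(0.8594)
= 0.9271

0.9271


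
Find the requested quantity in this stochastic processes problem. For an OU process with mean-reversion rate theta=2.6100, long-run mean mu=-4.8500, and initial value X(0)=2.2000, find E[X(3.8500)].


E[X(t)] = mu + (X(0) - mu)*exp(-theta*t)
= -4.8500 + (2.2000 - -4.8500)*exp(-2.6100*3.8500)
= -4.8500 + 7.0500 * 4.3251e-05
= -4.8497

-4.8497


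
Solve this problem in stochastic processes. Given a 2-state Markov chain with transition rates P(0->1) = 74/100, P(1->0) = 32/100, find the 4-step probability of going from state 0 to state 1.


Computing P^4 by matrix multiplication.
P = [[0.2600, 0.7400], [0.3200, 0.6800]]
After raising P to the power 4:
P^4(0,1) = 0.6981

0.6981


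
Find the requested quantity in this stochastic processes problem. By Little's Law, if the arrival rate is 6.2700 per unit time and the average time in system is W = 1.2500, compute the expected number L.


Little's Law: L = lambda * W
= 6.2700 * 1.2500
= 7.8375

7.8375


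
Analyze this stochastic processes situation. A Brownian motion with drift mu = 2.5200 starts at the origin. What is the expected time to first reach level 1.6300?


Expected first passage time = a/mu
= 1.6300/2.5200
= 0.6468

0.6468


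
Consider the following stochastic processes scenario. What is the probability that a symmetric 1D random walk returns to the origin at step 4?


P(S(4) = 0) = C(4,2) / 4^2
= 6 / 16
= 0.3750

0.3750


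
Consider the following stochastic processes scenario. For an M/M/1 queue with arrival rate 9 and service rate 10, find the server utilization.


rho = lambda/mu
= 9/10
= 0.9000

0.9000


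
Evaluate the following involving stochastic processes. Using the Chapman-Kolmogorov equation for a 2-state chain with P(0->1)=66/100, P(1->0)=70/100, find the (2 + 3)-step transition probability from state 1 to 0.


P^5 = P^2 * P^3
Computing via matrix multiplication of the transition matrix.
Entry (1,0) of P^5 = 0.5178

0.5178


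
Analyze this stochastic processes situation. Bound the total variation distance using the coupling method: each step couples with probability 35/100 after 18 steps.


TV distance bound <= (1-delta)^n
= (1 - 0.3500)^18
= 0.6500^18
= 4.2898e-04

4.2898e-04


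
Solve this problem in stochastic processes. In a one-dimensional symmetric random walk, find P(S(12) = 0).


P(S(12) = 0) = C(12,6) / 4^6
= 924 / 4096
= 0.2256

0.2256


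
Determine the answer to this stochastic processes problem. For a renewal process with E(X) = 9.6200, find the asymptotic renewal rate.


Long-run renewal rate = 1/E(X)
= 1/9.6200
= 0.1040

0.1040


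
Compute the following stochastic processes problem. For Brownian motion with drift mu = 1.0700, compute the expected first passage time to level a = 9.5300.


Expected first passage time = a/mu
= 9.5300/1.0700
= 8.9065

8.9065


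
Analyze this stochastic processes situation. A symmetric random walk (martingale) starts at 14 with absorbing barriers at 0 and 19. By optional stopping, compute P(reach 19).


By optional stopping theorem: E(M at tau) = M(0) = 14
P(hit 19)*19 + P(hit 0)*0 = 14
P(hit 19) = (14 - 0)/(19 - 0) = 14/19 = 0.7368

0.7368


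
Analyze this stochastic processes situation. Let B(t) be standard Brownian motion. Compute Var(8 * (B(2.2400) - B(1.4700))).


Var(alpha*(B(t)-B(s))) = alpha^2 * (t-s)
= 8^2 * (2.2400 - 1.4700)
= 64 * 0.7700
= 49.2800

49.2800


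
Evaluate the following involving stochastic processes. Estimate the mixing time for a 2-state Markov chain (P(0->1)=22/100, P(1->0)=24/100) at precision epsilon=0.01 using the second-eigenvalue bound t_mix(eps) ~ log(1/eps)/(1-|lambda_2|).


lambda_2 = |1 - p01 - p10| = |1 - 0.2200 - 0.2400| = 0.5400
t_mix ~ log(1/eps)/(1 - |lambda_2|)
= log(100)/(1 - 0.5400) = 4.6052/0.4600
= 10.0112

10.0112


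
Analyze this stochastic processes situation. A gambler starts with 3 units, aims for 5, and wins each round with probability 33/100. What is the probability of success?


Gambler's ruin formula:
r = q/p = 0.6700/0.3300 = 2.0303
P(win) = (1 - r^i)/(1 - r^N)
= (1 - 2.0303^3)/(1 - 2.0303^5)
= 0.2200

0.2200


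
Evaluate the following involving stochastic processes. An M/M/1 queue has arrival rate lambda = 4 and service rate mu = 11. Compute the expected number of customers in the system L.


rho = 4/11 = 0.3636
L = rho/(1-rho)
= 0.3636/0.6364
= 0.5714

0.5714


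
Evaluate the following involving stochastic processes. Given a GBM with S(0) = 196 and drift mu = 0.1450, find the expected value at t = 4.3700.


E[S(t)] = S(0) * exp(mu * t)
= 196 * exp(0.1450 * 4.3700)
= 196 * 1.8845
= 369.3574

369.3574


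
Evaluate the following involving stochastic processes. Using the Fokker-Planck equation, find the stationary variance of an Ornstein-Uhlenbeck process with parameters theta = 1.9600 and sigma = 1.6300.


Stationary variance = sigma^2 / (2*theta)
= 1.6300^2 / (2*1.9600)
= 2.6569 / 3.9200
= 0.6778

0.6778


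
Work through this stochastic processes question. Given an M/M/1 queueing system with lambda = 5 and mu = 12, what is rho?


rho = lambda/mu
= 5/12
= 0.4167

0.4167


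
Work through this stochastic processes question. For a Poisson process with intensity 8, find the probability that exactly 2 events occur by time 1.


P(N(t)=k) = (lambda*t)^k * exp(-lambda*t) / k!
lambda*t = 8
= 8^2 * exp(-8) / 2!
= 64 * 3.3546e-04 / 2
= 0.0107

0.0107


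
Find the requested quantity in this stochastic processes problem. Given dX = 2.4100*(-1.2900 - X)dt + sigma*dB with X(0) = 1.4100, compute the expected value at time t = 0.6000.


E[X(t)] = mu + (X(0) - mu)*exp(-theta*t)
= -1.2900 + (1.4100 - -1.2900)*exp(-2.4100*0.6000)
= -1.2900 + 2.7000 * 0.2355
= -0.6541

-0.6541


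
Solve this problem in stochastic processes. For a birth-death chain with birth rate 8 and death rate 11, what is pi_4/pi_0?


For birth-death process, pi_n/pi_0 = (lambda/mu)^n
= (8/11)^4
= 0.2798

0.2798


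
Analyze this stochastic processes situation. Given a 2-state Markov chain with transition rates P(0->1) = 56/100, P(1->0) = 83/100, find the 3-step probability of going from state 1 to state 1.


Computing P^3 by matrix multiplication.
P = [[0.4400, 0.5600], [0.8300, 0.1700]]
After raising P to the power 3:
P^3(1,1) = 0.3675

0.3675


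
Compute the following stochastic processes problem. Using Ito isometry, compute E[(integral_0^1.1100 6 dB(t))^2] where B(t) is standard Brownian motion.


By Ito isometry: E[(int f dB)^2] = int f^2 dt
= 6^2 * 1.1100
= 36 * 1.1100 = 39.9600

39.9600


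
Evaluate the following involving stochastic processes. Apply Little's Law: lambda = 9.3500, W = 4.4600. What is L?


Little's Law: L = lambda * W
= 9.3500 * 4.4600
= 41.7010

41.7010


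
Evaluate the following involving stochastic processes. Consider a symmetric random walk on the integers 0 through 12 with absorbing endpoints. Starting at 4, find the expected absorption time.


For symmetric RW on 0,...,N with absorbing barriers, E(i) = i*(N-i)
E(4) = 4 * 8 = 32

32


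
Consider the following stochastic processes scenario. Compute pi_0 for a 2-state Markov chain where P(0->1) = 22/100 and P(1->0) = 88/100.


Stationary distribution: pi_0 = p10/(p01+p10), pi_1 = p01/(p01+p10)
p01 = 0.2200, p10 = 0.8800
pi_0 = 0.8000

0.8000


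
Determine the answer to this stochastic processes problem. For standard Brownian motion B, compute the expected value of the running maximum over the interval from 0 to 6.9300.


E(max B(s)) = sqrt(2t/pi)
= sqrt(2*6.9300/pi)
= sqrt(4.4118)
= 2.1004

2.1004


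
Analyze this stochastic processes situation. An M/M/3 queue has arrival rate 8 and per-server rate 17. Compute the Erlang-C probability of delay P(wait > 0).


a = lambda/mu = 0.4706
rho = a/c = 0.1569
Erlang-C formula applied:
C(c,a) = 0.0129

0.0129


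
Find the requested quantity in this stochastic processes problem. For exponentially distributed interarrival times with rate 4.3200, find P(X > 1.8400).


P(X > t) = exp(-lambda * t)
= exp(-4.3200 * 1.8400)
= exp(-7.9488) = 3.5309e-04

3.5309e-04


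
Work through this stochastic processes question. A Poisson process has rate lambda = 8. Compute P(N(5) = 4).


P(N(t)=k) = (lambda*t)^k * exp(-lambda*t) / k!
lambda*t = 40
= 40^4 * exp(-40) / 4!
= 2560000 * 4.2484e-18 / 24
= 4.5316e-13

4.5316e-13


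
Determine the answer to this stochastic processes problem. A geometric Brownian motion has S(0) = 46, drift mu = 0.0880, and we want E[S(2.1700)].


E[S(t)] = S(0) * exp(mu * t)
= 46 * exp(0.0880 * 2.1700)
= 46 * 1.2104
= 55.6789

55.6789


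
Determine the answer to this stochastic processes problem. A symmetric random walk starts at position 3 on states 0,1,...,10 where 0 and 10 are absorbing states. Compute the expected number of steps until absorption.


For symmetric RW on 0,...,N with absorbing barriers, E(i) = i*(N-i)
E(3) = 3 * 7 = 21

21


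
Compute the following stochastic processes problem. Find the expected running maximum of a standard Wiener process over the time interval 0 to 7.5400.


E(max B(s)) = sqrt(2t/pi)
= sqrt(2*7.5400/pi)
= sqrt(4.8001)
= 2.1909

2.1909


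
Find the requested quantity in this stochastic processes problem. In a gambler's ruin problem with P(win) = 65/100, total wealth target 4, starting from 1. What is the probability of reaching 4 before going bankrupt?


Gambler's ruin formula:
r = q/p = 0.3500/0.6500 = 0.5385
P(win) = (1 - r^i)/(1 - r^N)
= (1 - 0.5385^1)/(1 - 0.5385^4)
= 0.5039

0.5039


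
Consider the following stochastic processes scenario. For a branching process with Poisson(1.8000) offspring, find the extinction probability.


Since mu = 1.8000 > 1, extinction prob q < 1.
Solve s = exp(mu*(s-1)) iteratively.
q = 0.2676

0.2676


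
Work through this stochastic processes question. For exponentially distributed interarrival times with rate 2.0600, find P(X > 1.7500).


P(X > t) = exp(-lambda * t)
= exp(-2.0600 * 1.7500)
= exp(-3.6050) = 0.0272

0.0272


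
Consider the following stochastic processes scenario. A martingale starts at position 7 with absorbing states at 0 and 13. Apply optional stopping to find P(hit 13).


By optional stopping theorem: E(M at tau) = M(0) = 7
P(hit 13)*13 + P(hit 0)*0 = 7
P(hit 13) = (7 - 0)/(13 - 0) = 7/13 = 0.5385

0.5385


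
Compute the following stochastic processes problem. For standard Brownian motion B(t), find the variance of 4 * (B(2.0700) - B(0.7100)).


Var(alpha*(B(t)-B(s))) = alpha^2 * (t-s)
= 4^2 * (2.0700 - 0.7100)
= 16 * 1.3600
= 21.7600

21.7600


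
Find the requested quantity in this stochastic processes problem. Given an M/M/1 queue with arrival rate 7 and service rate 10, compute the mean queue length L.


rho = 7/10 = 0.7000
L = rho/(1-rho)
= 0.7000/0.3000
= 2.3333

2.3333


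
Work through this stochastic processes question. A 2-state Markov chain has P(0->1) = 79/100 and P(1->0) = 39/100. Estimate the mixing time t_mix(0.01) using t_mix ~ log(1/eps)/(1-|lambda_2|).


lambda_2 = |1 - p01 - p10| = |1 - 0.7900 - 0.3900| = 0.1800
t_mix ~ log(1/eps)/(1 - |lambda_2|)
= log(100)/(1 - 0.1800) = 4.6052/0.8200
= 5.6161

5.6161


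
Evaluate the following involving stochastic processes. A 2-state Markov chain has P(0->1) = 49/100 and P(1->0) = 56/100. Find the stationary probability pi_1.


Stationary distribution: pi_0 = p10/(p01+p10), pi_1 = p01/(p01+p10)
p01 = 0.4900, p10 = 0.5600
pi_1 = 0.4667

0.4667


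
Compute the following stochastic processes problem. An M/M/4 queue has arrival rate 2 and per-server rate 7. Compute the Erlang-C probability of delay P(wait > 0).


a = lambda/mu = 0.2857
rho = a/c = 0.0714
Erlang-C formula applied:
C(c,a) = 2.2471e-04

2.2471e-04


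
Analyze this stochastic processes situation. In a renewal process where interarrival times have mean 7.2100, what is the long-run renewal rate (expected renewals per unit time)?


Long-run renewal rate = 1/E(X)
= 1/7.2100
= 0.1387

0.1387


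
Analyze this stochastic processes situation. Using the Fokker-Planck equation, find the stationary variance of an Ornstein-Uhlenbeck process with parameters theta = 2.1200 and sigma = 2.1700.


Stationary variance = sigma^2 / (2*theta)
= 2.1700^2 / (2*2.1200)
= 4.7089 / 4.2400
= 1.1106

1.1106


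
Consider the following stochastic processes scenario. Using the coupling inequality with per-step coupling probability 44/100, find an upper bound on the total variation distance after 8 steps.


TV distance bound <= (1-delta)^n
= (1 - 0.4400)^8
= 0.5600^8
= 0.0097

0.0097


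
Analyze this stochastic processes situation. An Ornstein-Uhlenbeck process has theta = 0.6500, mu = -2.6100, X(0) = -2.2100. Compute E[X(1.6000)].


E[X(t)] = mu + (X(0) - mu)*exp(-theta*t)
= -2.6100 + (-2.2100 - -2.6100)*exp(-0.6500*1.6000)
= -2.6100 + 0.4000 * 0.3535
= -2.4686

-2.4686


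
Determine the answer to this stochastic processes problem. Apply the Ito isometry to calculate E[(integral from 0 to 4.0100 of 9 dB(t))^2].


By Ito isometry: E[(int f dB)^2] = int f^2 dt
= 9^2 * 4.0100
= 81 * 4.0100 = 324.8100

324.8100


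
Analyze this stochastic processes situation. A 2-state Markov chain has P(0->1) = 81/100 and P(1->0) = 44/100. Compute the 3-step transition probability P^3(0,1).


Computing P^3 by matrix multiplication.
P = [[0.1900, 0.8100], [0.4400, 0.5600]]
After raising P to the power 3:
P^3(0,1) = 0.6581

0.6581


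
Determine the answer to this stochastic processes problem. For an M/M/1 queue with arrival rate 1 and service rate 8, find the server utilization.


rho = lambda/mu
= 1/8
= 0.1250

0.1250


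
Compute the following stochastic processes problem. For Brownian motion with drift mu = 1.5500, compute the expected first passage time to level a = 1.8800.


Expected first passage time = a/mu
= 1.8800/1.5500
= 1.2129

1.2129


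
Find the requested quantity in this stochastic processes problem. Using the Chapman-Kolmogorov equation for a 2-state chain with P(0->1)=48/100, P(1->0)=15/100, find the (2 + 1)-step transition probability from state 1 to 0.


P^3 = P^2 * P^1
Computing via matrix multiplication of the transition matrix.
Entry (1,0) of P^3 = 0.2260

0.2260


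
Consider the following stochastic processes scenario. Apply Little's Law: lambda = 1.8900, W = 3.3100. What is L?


Little's Law: L = lambda * W
= 1.8900 * 3.3100
= 6.2559

6.2559


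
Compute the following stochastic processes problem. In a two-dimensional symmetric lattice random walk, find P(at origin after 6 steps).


P = C(6,3)^2 / 4^6
= 20^2 / 4096
= 400 / 4096
= 0.0977

0.0977


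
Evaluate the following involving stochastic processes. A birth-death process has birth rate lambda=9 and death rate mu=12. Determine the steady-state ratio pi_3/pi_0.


For birth-death process, pi_n/pi_0 = (lambda/mu)^n
= (9/12)^3
= 0.4219

0.4219


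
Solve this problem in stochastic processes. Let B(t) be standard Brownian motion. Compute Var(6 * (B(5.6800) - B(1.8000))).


Var(alpha*(B(t)-B(s))) = alpha^2 * (t-s)
= 6^2 * (5.6800 - 1.8000)
= 36 * 3.8800
= 139.6800

139.6800


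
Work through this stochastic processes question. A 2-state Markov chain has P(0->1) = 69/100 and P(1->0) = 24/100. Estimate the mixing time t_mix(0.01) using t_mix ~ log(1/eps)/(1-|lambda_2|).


lambda_2 = |1 - p01 - p10| = |1 - 0.6900 - 0.2400| = 0.0700
t_mix ~ log(1/eps)/(1 - |lambda_2|)
= log(100)/(1 - 0.0700) = 4.6052/0.9300
= 4.9518

4.9518


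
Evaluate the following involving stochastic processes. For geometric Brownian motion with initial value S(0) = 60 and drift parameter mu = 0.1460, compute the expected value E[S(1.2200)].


E[S(t)] = S(0) * exp(mu * t)
= 60 * exp(0.1460 * 1.2200)
= 60 * 1.1950
= 71.6981

71.6981


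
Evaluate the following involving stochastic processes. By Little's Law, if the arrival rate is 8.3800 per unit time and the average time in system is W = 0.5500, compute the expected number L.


Little's Law: L = lambda * W
= 8.3800 * 0.5500
= 4.6090

4.6090


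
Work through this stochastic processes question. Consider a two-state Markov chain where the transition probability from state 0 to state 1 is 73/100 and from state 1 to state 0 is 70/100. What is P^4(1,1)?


Computing P^4 by matrix multiplication.
P = [[0.2700, 0.7300], [0.7000, 0.3000]]
After raising P to the power 4:
P^4(1,1) = 0.5272

0.5272


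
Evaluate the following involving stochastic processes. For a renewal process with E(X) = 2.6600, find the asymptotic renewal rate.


Long-run renewal rate = 1/E(X)
= 1/2.6600
= 0.3759

0.3759


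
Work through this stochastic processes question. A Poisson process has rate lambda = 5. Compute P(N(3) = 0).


P(N(t)=k) = (lambda*t)^k * exp(-lambda*t) / k!
lambda*t = 15
= 15^0 * exp(-15) / 0!
= 1 * 3.0590e-07 / 1
= 3.0590e-07

3.0590e-07


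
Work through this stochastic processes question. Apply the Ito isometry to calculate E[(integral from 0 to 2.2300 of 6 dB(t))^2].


By Ito isometry: E[(int f dB)^2] = int f^2 dt
= 6^2 * 2.2300
= 36 * 2.2300 = 80.2800

80.2800


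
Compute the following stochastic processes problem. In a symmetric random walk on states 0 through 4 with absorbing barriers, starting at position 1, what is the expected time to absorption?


For symmetric RW on 0,...,N with absorbing barriers, E(i) = i*(N-i)
E(1) = 1 * 3 = 3

3


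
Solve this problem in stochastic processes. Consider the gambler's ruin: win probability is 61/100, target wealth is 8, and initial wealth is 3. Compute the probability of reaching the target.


Gambler's ruin formula:
r = q/p = 0.3900/0.6100 = 0.6393
P(win) = (1 - r^i)/(1 - r^N)
= (1 - 0.6393^3)/(1 - 0.6393^8)
= 0.7599

0.7599


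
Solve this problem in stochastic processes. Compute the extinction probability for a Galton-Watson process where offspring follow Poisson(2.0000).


Since mu = 2.0000 > 1, extinction prob q < 1.
Solve s = exp(mu*(s-1)) iteratively.
q = 0.2032

0.2032


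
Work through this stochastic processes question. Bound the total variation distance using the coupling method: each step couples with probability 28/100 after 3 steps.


TV distance bound <= (1-delta)^n
= (1 - 0.2800)^3
= 0.7200^3
= 0.3732

0.3732


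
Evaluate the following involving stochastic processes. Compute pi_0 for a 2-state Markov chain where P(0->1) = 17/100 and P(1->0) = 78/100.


Stationary distribution: pi_0 = p10/(p01+p10), pi_1 = p01/(p01+p10)
p01 = 0.1700, p10 = 0.7800
pi_0 = 0.8211

0.8211


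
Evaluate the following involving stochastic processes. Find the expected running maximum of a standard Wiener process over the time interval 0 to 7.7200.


E(max B(s)) = sqrt(2t/pi)
= sqrt(2*7.7200/pi)
= sqrt(4.9147)
= 2.2169

2.2169


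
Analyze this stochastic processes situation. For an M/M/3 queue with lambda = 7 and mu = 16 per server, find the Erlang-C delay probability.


a = lambda/mu = 0.4375
rho = a/c = 0.1458
Erlang-C formula applied:
C(c,a) = 0.0105

0.0105


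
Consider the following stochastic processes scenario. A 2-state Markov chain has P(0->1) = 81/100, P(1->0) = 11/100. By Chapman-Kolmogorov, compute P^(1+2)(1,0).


P^3 = P^1 * P^2
Computing via matrix multiplication of the transition matrix.
Entry (1,0) of P^3 = 0.1195

0.1195


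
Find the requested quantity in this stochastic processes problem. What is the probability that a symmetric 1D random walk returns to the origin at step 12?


P(S(12) = 0) = C(12,6) / 4^6
= 924 / 4096
= 0.2256

0.2256


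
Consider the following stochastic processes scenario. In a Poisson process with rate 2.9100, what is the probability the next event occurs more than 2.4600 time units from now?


P(X > t) = exp(-lambda * t)
= exp(-2.9100 * 2.4600)
= exp(-7.1586) = 7.7814e-04

7.7814e-04


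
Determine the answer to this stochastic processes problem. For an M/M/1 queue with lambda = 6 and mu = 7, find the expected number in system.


rho = 6/7 = 0.8571
L = rho/(1-rho)
= 0.8571/0.1429
= 6.0000

6.0000


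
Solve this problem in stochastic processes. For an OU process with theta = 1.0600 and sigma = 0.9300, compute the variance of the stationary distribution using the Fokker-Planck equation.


Stationary variance = sigma^2 / (2*theta)
= 0.9300^2 / (2*1.0600)
= 0.8649 / 2.1200
= 0.4080

0.4080


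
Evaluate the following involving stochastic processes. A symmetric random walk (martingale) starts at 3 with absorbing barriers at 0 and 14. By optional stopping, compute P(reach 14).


By optional stopping theorem: E(M at tau) = M(0) = 3
P(hit 14)*14 + P(hit 0)*0 = 3
P(hit 14) = (3 - 0)/(14 - 0) = 3/14 = 0.2143

0.2143


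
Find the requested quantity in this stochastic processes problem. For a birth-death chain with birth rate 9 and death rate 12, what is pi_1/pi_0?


For birth-death process, pi_n/pi_0 = (lambda/mu)^n
= (9/12)^1
= 0.7500

0.7500


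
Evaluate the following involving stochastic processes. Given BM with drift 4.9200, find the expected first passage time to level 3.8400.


Expected first passage time = a/mu
= 3.8400/4.9200
= 0.7805

0.7805


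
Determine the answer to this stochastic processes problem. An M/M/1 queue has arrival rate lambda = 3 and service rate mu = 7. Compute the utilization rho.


rho = lambda/mu
= 3/7
= 0.4286

0.4286


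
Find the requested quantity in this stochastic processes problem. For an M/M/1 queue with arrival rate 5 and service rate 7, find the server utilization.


rho = lambda/mu
= 5/7
= 0.7143

0.7143


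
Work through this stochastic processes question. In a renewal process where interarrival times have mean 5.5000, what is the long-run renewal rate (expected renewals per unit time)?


Long-run renewal rate = 1/E(X)
= 1/5.5000
= 0.1818

0.1818


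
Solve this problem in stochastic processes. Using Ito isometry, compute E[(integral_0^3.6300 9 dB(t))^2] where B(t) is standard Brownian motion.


By Ito isometry: E[(int f dB)^2] = int f^2 dt
= 9^2 * 3.6300
= 81 * 3.6300 = 294.0300

294.0300


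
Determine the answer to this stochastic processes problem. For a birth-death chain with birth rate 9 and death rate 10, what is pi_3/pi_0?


For birth-death process, pi_n/pi_0 = (lambda/mu)^n
= (9/10)^3
= 0.7290

0.7290


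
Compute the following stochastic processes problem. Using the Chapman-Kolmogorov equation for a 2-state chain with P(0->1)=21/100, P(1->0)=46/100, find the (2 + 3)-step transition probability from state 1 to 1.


P^5 = P^2 * P^3
Computing via matrix multiplication of the transition matrix.
Entry (1,1) of P^5 = 0.3161

0.3161


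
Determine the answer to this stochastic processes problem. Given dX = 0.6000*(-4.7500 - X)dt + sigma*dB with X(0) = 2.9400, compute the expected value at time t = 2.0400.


E[X(t)] = mu + (X(0) - mu)*exp(-theta*t)
= -4.7500 + (2.9400 - -4.7500)*exp(-0.6000*2.0400)
= -4.7500 + 7.6900 * 0.2941
= -2.4887

-2.4887


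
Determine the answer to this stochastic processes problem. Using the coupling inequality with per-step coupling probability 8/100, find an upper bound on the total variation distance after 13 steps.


TV distance bound <= (1-delta)^n
= (1 - 0.0800)^13
= 0.9200^13
= 0.3383

0.3383


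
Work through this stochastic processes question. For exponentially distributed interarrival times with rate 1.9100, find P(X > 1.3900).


P(X > t) = exp(-lambda * t)
= exp(-1.9100 * 1.3900)
= exp(-2.6549) = 0.0703

0.0703
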